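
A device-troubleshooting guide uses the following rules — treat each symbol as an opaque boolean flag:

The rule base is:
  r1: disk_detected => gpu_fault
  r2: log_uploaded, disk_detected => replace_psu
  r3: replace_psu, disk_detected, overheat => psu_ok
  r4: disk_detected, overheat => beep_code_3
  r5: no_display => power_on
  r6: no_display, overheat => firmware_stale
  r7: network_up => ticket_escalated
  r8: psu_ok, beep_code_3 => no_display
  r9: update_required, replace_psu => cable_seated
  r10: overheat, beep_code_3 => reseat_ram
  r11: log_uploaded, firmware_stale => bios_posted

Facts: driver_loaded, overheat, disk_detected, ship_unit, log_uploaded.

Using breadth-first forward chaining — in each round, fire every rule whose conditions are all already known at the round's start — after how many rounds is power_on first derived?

Round 1 — r1, r2, r4, derive gpu_fault, replace_psu, beep_code_3.
Round 2 — r3, r10, derive psu_ok, reseat_ram.
Round 3 — r8, derive no_display.
Round 4 — r5, r6, derive power_on, firmware_stale.
power_on first appears in round 4.

4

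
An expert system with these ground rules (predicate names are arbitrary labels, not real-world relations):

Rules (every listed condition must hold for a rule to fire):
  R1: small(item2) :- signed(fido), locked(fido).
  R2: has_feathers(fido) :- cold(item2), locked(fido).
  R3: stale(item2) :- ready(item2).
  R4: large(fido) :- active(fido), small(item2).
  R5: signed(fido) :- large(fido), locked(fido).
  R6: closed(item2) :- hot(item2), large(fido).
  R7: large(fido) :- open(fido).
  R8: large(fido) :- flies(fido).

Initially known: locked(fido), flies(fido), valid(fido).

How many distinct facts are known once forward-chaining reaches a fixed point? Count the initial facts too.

6

Round 1: R8 [large(fido) :- flies(fido).]. Adds large(fido).
Round 2: R5 [signed(fido) :- large(fido), locked(fido).]. Adds signed(fido).
Round 3: R1 [small(item2) :- signed(fido), locked(fido).]. Adds small(item2).
Closure: {flies(fido), large(fido), locked(fido), signed(fido), small(item2), valid(fido)} — 6 facts.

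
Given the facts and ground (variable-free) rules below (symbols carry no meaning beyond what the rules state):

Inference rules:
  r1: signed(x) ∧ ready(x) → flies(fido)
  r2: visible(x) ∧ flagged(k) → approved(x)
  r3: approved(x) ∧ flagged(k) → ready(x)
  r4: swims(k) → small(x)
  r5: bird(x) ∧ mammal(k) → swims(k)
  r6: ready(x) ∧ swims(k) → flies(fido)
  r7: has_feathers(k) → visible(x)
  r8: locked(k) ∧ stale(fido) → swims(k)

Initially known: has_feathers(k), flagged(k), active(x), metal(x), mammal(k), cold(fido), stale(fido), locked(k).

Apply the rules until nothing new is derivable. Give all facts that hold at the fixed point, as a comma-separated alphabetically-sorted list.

active(x), approved(x), cold(fido), flagged(k), flies(fido), has_feathers(k), locked(k), mammal(k), metal(x), ready(x), small(x), stale(fido), swims(k), visible(x)

Round 1: r7 [has_feathers(k) → visible(x)]; r8 [locked(k) ∧ stale(fido) → swims(k)]. Adds visible(x), swims(k).
Round 2: r2 [visible(x) ∧ flagged(k) → approved(x)]; r4 [swims(k) → small(x)]. Adds approved(x), small(x).
Round 3: r3 [approved(x) ∧ flagged(k) → ready(x)]. Adds ready(x).
Round 4: r6 [ready(x) ∧ swims(k) → flies(fido)]. Adds flies(fido).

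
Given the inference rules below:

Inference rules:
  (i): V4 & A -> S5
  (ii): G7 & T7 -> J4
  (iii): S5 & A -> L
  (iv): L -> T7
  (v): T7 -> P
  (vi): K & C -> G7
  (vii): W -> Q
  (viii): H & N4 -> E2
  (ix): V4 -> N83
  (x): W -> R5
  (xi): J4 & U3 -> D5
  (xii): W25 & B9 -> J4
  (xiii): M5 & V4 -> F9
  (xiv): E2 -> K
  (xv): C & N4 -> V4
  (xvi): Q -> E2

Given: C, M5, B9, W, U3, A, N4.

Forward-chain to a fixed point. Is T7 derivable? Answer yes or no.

[1] (vii) [W -> Q]; (x) [W -> R5]; (xv) [C & N4 -> V4]. ⇒ new: Q, R5, V4.
[2] (i) [V4 & A -> S5]; (ix) [V4 -> N83]; (xiii) [M5 & V4 -> F9]; (xvi) [Q -> E2]. ⇒ new: S5, N83, F9, E2.
[3] (iii) [S5 & A -> L]; (xiv) [E2 -> K]. ⇒ new: L, K.
[4] (iv) [L -> T7]; (vi) [K & C -> G7]. ⇒ new: T7, G7.
[5] (ii) [G7 & T7 -> J4]; (v) [T7 -> P]. ⇒ new: J4, P.
[6] (xi) [J4 & U3 -> D5]. ⇒ new: D5.
T7 appears in round 4, so it is derivable.

yes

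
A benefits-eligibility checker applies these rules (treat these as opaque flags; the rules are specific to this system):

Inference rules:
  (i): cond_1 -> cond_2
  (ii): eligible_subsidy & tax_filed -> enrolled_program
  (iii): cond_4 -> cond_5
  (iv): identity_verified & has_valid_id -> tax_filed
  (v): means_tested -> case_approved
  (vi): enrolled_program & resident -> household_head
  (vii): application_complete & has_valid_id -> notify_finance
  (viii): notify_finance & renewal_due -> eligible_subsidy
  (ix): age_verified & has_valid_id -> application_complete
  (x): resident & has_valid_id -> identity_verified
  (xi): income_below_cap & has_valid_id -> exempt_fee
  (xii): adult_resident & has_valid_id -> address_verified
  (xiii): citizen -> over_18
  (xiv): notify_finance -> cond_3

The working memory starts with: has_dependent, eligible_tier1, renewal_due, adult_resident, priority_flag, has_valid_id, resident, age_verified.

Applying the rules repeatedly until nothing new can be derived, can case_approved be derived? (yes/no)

no

Round 1 — (ix), (x), (xii), derive application_complete, identity_verified, address_verified.
Round 2 — (iv), (vii), derive tax_filed, notify_finance.
Round 3 — (viii), (xiv), derive eligible_subsidy, cond_3.
Round 4 — (ii), derive enrolled_program.
Round 5 — (vi), derive household_head.
Fixed point reached. case_approved is concluded only by (v); (v) needs means_tested (never derived).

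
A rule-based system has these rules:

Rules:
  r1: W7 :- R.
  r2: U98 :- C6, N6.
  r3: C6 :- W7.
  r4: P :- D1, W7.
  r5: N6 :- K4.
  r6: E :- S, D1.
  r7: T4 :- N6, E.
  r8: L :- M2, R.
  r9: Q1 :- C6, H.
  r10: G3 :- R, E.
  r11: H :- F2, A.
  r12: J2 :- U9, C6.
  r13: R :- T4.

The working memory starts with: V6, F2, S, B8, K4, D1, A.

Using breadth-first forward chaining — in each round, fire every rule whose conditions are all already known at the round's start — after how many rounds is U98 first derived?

Round 1: r5 [N6 :- K4.]; r6 [E :- S, D1.]; r11 [H :- F2, A.]. Adds N6, E, H.
Round 2: r7 [T4 :- N6, E.]. Adds T4.
Round 3: r13 [R :- T4.]. Adds R.
Round 4: r1 [W7 :- R.]; r10 [G3 :- R, E.]. Adds W7, G3.
Round 5: r3 [C6 :- W7.]; r4 [P :- D1, W7.]. Adds C6, P.
Round 6: r2 [U98 :- C6, N6.]; r9 [Q1 :- C6, H.]. Adds U98, Q1.
U98 first appears in round 6.

6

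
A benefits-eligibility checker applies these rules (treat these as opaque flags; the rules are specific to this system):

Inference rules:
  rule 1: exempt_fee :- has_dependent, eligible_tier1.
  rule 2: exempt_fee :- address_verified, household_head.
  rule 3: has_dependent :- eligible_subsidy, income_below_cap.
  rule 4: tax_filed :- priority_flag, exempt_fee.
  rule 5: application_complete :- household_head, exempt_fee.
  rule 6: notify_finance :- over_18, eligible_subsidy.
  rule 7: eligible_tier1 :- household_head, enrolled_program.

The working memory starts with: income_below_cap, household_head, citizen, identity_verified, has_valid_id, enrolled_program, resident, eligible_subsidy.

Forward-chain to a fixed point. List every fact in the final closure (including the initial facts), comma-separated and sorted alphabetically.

application_complete, citizen, eligible_subsidy, eligible_tier1, enrolled_program, exempt_fee, has_dependent, has_valid_id, household_head, identity_verified, income_below_cap, resident

Round 1 — rule 3, rule 7, derive has_dependent, eligible_tier1.
Round 2 — rule 1, derive exempt_fee.
Round 3 — rule 5, derive application_complete.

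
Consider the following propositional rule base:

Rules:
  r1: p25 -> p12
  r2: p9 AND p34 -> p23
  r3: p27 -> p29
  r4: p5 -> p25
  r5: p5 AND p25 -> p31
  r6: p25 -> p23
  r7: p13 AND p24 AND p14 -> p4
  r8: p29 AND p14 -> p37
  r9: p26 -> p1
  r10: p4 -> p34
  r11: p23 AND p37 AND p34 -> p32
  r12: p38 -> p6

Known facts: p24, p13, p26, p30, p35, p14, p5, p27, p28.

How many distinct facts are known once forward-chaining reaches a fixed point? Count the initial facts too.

Round 1 fires r3, r4, r7, r9, giving p29, p25, p4, p1.
Round 2 fires r1, r5, r6, r8, r10, giving p12, p31, p23, p37, p34.
Round 3 fires r11, giving p32.
Closure: {p1, p12, p13, p14, p23, p24, p25, p26, p27, p28, p29, p30, p31, p32, p34, p35, p37, p4, p5} — 19 facts.

19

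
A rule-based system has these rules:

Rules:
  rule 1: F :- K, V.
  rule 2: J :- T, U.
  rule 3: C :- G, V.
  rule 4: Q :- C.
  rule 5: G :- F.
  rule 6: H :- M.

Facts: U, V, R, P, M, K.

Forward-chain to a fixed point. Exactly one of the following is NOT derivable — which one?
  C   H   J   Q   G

J

[1] rule 1 [F :- K, V.]; rule 6 [H :- M.]. ⇒ new: F, H.
[2] rule 5 [G :- F.]. ⇒ new: G.
[3] rule 3 [C :- G, V.]. ⇒ new: C.
[4] rule 4 [Q :- C.]. ⇒ new: Q.
Derived: C (round 3), H (round 1), G (round 2), Q (round 4). J never appears in any round.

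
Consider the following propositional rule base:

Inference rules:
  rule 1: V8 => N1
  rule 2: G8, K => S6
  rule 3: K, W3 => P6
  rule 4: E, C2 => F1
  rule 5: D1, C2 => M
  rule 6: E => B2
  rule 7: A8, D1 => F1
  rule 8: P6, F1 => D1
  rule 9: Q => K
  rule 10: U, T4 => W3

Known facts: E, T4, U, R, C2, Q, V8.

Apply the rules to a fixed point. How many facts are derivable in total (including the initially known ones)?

[1] rule 1 [V8 => N1]; rule 4 [E, C2 => F1]; rule 6 [E => B2]; rule 9 [Q => K]; rule 10 [U, T4 => W3]. ⇒ new: N1, F1, B2, K, W3.
[2] rule 3 [K, W3 => P6]. ⇒ new: P6.
[3] rule 8 [P6, F1 => D1]. ⇒ new: D1.
[4] rule 5 [D1, C2 => M]. ⇒ new: M.
Closure: {B2, C2, D1, E, F1, K, M, N1, P6, Q, R, T4, U, V8, W3} — 15 facts.

15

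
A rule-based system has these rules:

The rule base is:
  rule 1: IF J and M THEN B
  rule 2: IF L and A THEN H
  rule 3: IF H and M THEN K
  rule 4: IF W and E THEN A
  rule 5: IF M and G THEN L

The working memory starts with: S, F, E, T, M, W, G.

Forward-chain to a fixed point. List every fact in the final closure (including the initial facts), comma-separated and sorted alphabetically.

A, E, F, G, H, K, L, M, S, T, W

Round 1: rule 4 [IF W and E THEN A]; rule 5 [IF M and G THEN L]. New: A, L.
Round 2: rule 2 [IF L and A THEN H]. New: H.
Round 3: rule 3 [IF H and M THEN K]. New: K.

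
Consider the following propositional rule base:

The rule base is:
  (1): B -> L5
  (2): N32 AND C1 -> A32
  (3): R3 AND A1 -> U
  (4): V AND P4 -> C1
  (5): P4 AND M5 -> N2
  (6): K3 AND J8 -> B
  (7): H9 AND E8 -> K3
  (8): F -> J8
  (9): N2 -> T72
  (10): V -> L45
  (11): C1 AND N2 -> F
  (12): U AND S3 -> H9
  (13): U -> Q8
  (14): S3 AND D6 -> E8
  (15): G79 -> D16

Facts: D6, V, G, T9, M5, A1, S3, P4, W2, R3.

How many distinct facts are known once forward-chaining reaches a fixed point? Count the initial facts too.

Round 1 — (3), (4), (5), (10), (14), derive U, C1, N2, L45, E8.
Round 2 — (9), (11), (12), (13), derive T72, F, H9, Q8.
Round 3 — (7), (8), derive K3, J8.
Round 4 — (6), derive B.
Round 5 — (1), derive L5.
Closure: {A1, B, C1, D6, E8, F, G, H9, J8, K3, L45, L5, M5, N2, P4, Q8, R3, S3, T72, T9, U, V, W2} — 23 facts.

23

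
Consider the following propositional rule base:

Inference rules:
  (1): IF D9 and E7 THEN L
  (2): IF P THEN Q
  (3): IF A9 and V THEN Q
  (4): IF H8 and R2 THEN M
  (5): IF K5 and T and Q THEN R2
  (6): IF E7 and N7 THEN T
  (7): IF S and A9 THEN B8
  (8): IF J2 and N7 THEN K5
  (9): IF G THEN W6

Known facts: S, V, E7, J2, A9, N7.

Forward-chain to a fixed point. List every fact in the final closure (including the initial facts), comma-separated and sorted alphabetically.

A9, B8, E7, J2, K5, N7, Q, R2, S, T, V

[1] (3) [IF A9 and V THEN Q]; (6) [IF E7 and N7 THEN T]; (7) [IF S and A9 THEN B8]; (8) [IF J2 and N7 THEN K5]. ⇒ new: Q, T, B8, K5.
[2] (5) [IF K5 and T and Q THEN R2]. ⇒ new: R2.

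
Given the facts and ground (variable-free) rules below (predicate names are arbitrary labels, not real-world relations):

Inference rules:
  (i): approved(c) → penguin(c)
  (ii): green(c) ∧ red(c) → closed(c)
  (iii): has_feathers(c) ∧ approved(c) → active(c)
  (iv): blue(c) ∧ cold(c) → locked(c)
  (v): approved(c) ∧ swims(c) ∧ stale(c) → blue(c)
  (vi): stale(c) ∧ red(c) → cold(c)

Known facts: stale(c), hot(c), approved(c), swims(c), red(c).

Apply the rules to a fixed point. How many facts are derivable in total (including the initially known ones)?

Round 1 fires (i), (v), (vi), giving penguin(c), blue(c), cold(c).
Round 2 fires (iv), giving locked(c).
Closure: {approved(c), blue(c), cold(c), hot(c), locked(c), penguin(c), red(c), stale(c), swims(c)} — 9 facts.

9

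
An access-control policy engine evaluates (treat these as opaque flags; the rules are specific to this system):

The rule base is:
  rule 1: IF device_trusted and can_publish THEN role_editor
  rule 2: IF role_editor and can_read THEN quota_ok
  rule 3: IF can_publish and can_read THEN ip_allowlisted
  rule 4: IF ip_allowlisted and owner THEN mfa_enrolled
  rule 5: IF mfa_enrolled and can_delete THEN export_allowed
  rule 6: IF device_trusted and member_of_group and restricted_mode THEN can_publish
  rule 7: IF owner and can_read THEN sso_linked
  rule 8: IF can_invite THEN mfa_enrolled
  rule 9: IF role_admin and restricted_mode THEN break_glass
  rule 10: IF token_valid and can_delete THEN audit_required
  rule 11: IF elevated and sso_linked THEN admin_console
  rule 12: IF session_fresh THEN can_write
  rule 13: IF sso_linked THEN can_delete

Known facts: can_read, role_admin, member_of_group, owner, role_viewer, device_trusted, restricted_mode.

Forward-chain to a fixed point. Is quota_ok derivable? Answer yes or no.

yes

[1] rule 6 [IF device_trusted and member_of_group and restricted_mode THEN can_publish]; rule 7 [IF owner and can_read THEN sso_linked]; rule 9 [IF role_admin and restricted_mode THEN break_glass]. ⇒ new: can_publish, sso_linked, break_glass.
[2] rule 1 [IF device_trusted and can_publish THEN role_editor]; rule 3 [IF can_publish and can_read THEN ip_allowlisted]; rule 13 [IF sso_linked THEN can_delete]. ⇒ new: role_editor, ip_allowlisted, can_delete.
[3] rule 2 [IF role_editor and can_read THEN quota_ok]; rule 4 [IF ip_allowlisted and owner THEN mfa_enrolled]. ⇒ new: quota_ok, mfa_enrolled.
[4] rule 5 [IF mfa_enrolled and can_delete THEN export_allowed]. ⇒ new: export_allowed.
quota_ok appears in round 3, so it is derivable.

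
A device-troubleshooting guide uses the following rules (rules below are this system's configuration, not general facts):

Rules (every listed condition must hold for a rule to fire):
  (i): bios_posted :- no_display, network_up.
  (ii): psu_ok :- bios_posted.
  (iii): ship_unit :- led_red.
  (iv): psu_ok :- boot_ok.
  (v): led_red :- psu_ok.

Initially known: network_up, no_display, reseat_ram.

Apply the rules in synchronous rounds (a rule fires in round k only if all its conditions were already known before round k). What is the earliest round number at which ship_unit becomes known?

4

Round 1 — (i), derive bios_posted.
Round 2 — (ii), derive psu_ok.
Round 3 — (v), derive led_red.
Round 4 — (iii), derive ship_unit.
ship_unit first appears in round 4.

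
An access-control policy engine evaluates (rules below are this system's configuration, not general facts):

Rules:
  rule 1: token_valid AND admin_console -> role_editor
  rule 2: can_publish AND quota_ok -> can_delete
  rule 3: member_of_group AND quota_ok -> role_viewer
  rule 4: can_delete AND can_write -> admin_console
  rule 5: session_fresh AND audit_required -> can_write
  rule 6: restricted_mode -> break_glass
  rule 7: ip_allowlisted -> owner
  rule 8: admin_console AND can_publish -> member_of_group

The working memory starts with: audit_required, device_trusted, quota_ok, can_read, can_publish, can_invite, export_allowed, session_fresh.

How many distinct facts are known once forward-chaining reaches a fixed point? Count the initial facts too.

13

Round 1 — rule 2, rule 5, derive can_delete, can_write.
Round 2 — rule 4, derive admin_console.
Round 3 — rule 8, derive member_of_group.
Round 4 — rule 3, derive role_viewer.
Closure: {admin_console, audit_required, can_delete, can_invite, can_publish, can_read, can_write, device_trusted, export_allowed, member_of_group, quota_ok, role_viewer, session_fresh} — 13 facts.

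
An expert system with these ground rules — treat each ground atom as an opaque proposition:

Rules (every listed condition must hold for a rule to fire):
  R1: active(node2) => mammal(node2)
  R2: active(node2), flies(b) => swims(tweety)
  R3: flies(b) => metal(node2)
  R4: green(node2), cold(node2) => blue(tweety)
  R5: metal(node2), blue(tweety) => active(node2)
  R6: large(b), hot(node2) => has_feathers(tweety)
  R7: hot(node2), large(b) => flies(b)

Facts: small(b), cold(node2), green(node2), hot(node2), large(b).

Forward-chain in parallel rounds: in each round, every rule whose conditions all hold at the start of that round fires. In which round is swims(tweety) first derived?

4

Round 1 — R4, R6, R7, derive blue(tweety), has_feathers(tweety), flies(b).
Round 2 — R3, derive metal(node2).
Round 3 — R5, derive active(node2).
Round 4 — R1, R2, derive mammal(node2), swims(tweety).
swims(tweety) first appears in round 4.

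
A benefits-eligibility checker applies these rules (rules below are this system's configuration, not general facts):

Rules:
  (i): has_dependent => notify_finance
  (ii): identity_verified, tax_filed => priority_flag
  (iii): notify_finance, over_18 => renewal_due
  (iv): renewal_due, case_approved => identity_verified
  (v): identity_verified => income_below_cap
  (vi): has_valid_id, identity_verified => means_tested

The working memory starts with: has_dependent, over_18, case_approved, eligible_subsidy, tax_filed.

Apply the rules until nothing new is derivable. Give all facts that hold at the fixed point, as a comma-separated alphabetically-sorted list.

case_approved, eligible_subsidy, has_dependent, identity_verified, income_below_cap, notify_finance, over_18, priority_flag, renewal_due, tax_filed

[1] (i) [has_dependent => notify_finance]. ⇒ new: notify_finance.
[2] (iii) [notify_finance, over_18 => renewal_due]. ⇒ new: renewal_due.
[3] (iv) [renewal_due, case_approved => identity_verified]. ⇒ new: identity_verified.
[4] (ii) [identity_verified, tax_filed => priority_flag]; (v) [identity_verified => income_below_cap]. ⇒ new: priority_flag, income_below_cap.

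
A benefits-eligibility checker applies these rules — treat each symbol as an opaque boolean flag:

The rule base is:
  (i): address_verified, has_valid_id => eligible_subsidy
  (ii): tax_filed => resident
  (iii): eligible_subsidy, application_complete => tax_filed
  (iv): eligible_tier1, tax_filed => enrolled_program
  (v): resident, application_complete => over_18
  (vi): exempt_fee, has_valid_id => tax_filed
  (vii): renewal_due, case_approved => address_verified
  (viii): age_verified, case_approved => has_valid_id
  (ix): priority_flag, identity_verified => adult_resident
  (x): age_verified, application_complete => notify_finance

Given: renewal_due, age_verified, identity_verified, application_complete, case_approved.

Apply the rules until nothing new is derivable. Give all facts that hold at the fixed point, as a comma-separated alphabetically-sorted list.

address_verified, age_verified, application_complete, case_approved, eligible_subsidy, has_valid_id, identity_verified, notify_finance, over_18, renewal_due, resident, tax_filed

[1] (vii) [renewal_due, case_approved => address_verified]; (viii) [age_verified, case_approved => has_valid_id]; (x) [age_verified, application_complete => notify_finance]. ⇒ new: address_verified, has_valid_id, notify_finance.
[2] (i) [address_verified, has_valid_id => eligible_subsidy]. ⇒ new: eligible_subsidy.
[3] (iii) [eligible_subsidy, application_complete => tax_filed]. ⇒ new: tax_filed.
[4] (ii) [tax_filed => resident]. ⇒ new: resident.
[5] (v) [resident, application_complete => over_18]. ⇒ new: over_18.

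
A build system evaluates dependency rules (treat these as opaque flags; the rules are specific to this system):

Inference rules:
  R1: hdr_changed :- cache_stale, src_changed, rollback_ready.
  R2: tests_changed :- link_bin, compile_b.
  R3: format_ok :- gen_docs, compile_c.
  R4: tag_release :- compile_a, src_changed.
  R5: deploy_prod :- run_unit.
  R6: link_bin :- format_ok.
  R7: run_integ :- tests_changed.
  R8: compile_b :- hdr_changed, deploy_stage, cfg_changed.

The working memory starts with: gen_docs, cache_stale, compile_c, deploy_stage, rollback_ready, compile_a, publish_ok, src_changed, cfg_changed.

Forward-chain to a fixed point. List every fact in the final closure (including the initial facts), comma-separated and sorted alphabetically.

cache_stale, cfg_changed, compile_a, compile_b, compile_c, deploy_stage, format_ok, gen_docs, hdr_changed, link_bin, publish_ok, rollback_ready, run_integ, src_changed, tag_release, tests_changed

Round 1: R1 [hdr_changed :- cache_stale, src_changed, rollback_ready.]; R3 [format_ok :- gen_docs, compile_c.]; R4 [tag_release :- compile_a, src_changed.]. Adds hdr_changed, format_ok, tag_release.
Round 2: R6 [link_bin :- format_ok.]; R8 [compile_b :- hdr_changed, deploy_stage, cfg_changed.]. Adds link_bin, compile_b.
Round 3: R2 [tests_changed :- link_bin, compile_b.]. Adds tests_changed.
Round 4: R7 [run_integ :- tests_changed.]. Adds run_integ.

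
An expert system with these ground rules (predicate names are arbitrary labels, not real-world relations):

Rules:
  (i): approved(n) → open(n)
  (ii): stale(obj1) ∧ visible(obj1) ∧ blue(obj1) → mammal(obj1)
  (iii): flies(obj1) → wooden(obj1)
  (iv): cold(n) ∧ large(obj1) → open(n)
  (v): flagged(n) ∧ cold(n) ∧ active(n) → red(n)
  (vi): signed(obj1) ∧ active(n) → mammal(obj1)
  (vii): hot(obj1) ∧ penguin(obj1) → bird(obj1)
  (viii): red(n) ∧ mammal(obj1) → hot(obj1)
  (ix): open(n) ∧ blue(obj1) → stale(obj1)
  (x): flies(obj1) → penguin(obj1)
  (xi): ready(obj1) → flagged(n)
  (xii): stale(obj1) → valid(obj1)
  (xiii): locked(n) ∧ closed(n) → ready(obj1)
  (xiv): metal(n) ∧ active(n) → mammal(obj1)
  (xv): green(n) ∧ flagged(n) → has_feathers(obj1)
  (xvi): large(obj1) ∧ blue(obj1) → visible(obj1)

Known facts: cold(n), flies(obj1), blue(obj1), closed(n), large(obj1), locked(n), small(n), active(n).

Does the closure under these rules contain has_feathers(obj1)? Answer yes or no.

no

Round 1 fires (iii), (iv), (x), (xiii), (xvi), giving wooden(obj1), open(n), penguin(obj1), ready(obj1), visible(obj1).
Round 2 fires (ix), (xi), giving stale(obj1), flagged(n).
Round 3 fires (ii), (v), (xii), giving mammal(obj1), red(n), valid(obj1).
Round 4 fires (viii), giving hot(obj1).
Round 5 fires (vii), giving bird(obj1).
Fixed point reached. has_feathers(obj1) is concluded only by (xv); (xv) needs green(n) (never derived).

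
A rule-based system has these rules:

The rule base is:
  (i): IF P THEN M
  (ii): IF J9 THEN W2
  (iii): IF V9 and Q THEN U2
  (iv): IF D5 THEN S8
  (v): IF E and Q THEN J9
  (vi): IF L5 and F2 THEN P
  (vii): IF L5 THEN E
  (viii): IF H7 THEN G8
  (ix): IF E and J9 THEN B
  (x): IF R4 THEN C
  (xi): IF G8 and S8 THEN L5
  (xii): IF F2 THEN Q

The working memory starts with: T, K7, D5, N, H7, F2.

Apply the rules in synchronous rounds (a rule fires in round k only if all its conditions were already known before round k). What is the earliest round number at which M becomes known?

4

Round 1 fires (iv), (viii), (xii), giving S8, G8, Q.
Round 2 fires (xi), giving L5.
Round 3 fires (vi), (vii), giving P, E.
Round 4 fires (i), (v), giving M, J9.
M first appears in round 4.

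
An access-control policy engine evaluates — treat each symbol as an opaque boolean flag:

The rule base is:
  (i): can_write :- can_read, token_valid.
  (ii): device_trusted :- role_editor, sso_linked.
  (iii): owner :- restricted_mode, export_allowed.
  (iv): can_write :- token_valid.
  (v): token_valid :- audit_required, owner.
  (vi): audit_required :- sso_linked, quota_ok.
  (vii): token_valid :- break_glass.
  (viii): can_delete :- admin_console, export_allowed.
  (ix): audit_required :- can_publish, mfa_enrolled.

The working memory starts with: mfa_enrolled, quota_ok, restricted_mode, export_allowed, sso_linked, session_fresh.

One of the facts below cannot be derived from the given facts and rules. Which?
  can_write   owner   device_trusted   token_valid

Round 1: (iii) [owner :- restricted_mode, export_allowed.]; (vi) [audit_required :- sso_linked, quota_ok.]. New: owner, audit_required.
Round 2: (v) [token_valid :- audit_required, owner.]. New: token_valid.
Round 3: (iv) [can_write :- token_valid.]. New: can_write.
Derived: token_valid (round 2), can_write (round 3), owner (round 1). device_trusted never appears in any round.

device_trusted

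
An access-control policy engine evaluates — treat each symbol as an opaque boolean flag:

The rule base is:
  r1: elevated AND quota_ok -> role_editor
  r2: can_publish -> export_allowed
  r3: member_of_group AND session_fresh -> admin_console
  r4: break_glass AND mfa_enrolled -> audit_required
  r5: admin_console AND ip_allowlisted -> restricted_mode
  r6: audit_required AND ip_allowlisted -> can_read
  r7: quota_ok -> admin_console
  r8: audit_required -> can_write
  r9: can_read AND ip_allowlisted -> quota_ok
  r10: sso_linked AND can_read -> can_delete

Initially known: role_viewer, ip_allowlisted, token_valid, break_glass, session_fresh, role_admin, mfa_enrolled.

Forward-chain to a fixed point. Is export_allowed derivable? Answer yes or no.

no

Round 1 — r4, derive audit_required.
Round 2 — r6, r8, derive can_read, can_write.
Round 3 — r9, derive quota_ok.
Round 4 — r7, derive admin_console.
Round 5 — r5, derive restricted_mode.
Fixed point reached. export_allowed is concluded only by r2; r2 needs can_publish (never derived).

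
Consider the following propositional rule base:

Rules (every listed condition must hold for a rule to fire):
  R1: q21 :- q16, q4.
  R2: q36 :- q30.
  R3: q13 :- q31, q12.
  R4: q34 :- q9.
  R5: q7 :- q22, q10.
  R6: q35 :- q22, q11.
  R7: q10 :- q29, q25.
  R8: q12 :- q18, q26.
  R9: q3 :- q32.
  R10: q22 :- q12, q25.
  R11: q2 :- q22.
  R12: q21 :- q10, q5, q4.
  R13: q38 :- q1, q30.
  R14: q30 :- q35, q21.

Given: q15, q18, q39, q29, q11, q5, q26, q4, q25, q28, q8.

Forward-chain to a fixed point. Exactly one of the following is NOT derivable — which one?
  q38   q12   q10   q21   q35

Round 1 — R7, R8, derive q10, q12.
Round 2 — R10, R12, derive q22, q21.
Round 3 — R5, R6, R11, derive q7, q35, q2.
Round 4 — R14, derive q30.
Round 5 — R2, derive q36.
Derived: q21 (round 2), q10 (round 1), q12 (round 1), q35 (round 3). q38 never appears in any round.

q38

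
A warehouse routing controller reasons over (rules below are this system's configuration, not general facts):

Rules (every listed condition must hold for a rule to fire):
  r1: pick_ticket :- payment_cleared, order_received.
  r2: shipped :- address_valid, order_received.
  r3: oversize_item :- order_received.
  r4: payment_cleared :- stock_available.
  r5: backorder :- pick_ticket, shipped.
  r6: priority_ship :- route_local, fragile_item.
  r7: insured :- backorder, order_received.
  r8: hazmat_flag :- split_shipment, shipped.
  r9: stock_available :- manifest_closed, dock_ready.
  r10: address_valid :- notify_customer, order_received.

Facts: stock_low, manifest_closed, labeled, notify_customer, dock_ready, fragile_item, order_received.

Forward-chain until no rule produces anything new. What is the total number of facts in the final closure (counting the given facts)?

15

Round 1 fires r3, r9, r10, giving oversize_item, stock_available, address_valid.
Round 2 fires r2, r4, giving shipped, payment_cleared.
Round 3 fires r1, giving pick_ticket.
Round 4 fires r5, giving backorder.
Round 5 fires r7, giving insured.
Closure: {address_valid, backorder, dock_ready, fragile_item, insured, labeled, manifest_closed, notify_customer, order_received, oversize_item, payment_cleared, pick_ticket, shipped, stock_available, stock_low} — 15 facts.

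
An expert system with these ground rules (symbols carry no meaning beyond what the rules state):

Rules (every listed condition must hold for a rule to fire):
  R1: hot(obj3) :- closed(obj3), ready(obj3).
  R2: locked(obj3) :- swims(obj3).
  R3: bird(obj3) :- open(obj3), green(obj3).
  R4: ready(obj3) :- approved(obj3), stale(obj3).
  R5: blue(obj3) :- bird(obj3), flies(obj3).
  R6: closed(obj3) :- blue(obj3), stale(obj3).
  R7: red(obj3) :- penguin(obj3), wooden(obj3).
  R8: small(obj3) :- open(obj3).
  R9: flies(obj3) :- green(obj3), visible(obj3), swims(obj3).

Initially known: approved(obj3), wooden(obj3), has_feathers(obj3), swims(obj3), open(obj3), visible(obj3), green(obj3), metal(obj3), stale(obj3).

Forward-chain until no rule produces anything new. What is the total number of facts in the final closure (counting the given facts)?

17

Round 1 fires R2, R3, R4, R8, R9, giving locked(obj3), bird(obj3), ready(obj3), small(obj3), flies(obj3).
Round 2 fires R5, giving blue(obj3).
Round 3 fires R6, giving closed(obj3).
Round 4 fires R1, giving hot(obj3).
Closure: {approved(obj3), bird(obj3), blue(obj3), closed(obj3), flies(obj3), green(obj3), has_feathers(obj3), hot(obj3), locked(obj3), metal(obj3), open(obj3), ready(obj3), small(obj3), stale(obj3), swims(obj3), visible(obj3), wooden(obj3)} — 17 facts.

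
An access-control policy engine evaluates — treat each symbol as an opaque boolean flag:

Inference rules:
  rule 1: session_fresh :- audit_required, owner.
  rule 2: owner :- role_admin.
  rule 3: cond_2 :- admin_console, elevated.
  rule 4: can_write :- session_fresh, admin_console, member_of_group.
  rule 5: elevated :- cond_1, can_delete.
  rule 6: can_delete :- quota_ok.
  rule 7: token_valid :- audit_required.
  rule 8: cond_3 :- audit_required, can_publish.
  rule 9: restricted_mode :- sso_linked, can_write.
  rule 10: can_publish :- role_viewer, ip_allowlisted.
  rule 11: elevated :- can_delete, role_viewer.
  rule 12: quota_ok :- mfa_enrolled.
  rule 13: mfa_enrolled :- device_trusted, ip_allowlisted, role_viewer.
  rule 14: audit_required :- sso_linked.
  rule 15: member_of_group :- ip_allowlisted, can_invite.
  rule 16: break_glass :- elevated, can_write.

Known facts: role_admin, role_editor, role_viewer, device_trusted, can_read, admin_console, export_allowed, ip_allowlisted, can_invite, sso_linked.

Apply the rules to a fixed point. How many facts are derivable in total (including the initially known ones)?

25

Round 1: rule 2 [owner :- role_admin.]; rule 10 [can_publish :- role_viewer, ip_allowlisted.]; rule 13 [mfa_enrolled :- device_trusted, ip_allowlisted, role_viewer.]; rule 14 [audit_required :- sso_linked.]; rule 15 [member_of_group :- ip_allowlisted, can_invite.]. Adds owner, can_publish, mfa_enrolled, audit_required, member_of_group.
Round 2: rule 1 [session_fresh :- audit_required, owner.]; rule 7 [token_valid :- audit_required.]; rule 8 [cond_3 :- audit_required, can_publish.]; rule 12 [quota_ok :- mfa_enrolled.]. Adds session_fresh, token_valid, cond_3, quota_ok.
Round 3: rule 4 [can_write :- session_fresh, admin_console, member_of_group.]; rule 6 [can_delete :- quota_ok.]. Adds can_write, can_delete.
Round 4: rule 9 [restricted_mode :- sso_linked, can_write.]; rule 11 [elevated :- can_delete, role_viewer.]. Adds restricted_mode, elevated.
Round 5: rule 3 [cond_2 :- admin_console, elevated.]; rule 16 [break_glass :- elevated, can_write.]. Adds cond_2, break_glass.
Closure: {admin_console, audit_required, break_glass, can_delete, can_invite, can_publish, can_read, can_write, cond_2, cond_3, device_trusted, elevated, export_allowed, ip_allowlisted, member_of_group, mfa_enrolled, owner, quota_ok, restricted_mode, role_admin, role_editor, role_viewer, session_fresh, sso_linked, token_valid} — 25 facts.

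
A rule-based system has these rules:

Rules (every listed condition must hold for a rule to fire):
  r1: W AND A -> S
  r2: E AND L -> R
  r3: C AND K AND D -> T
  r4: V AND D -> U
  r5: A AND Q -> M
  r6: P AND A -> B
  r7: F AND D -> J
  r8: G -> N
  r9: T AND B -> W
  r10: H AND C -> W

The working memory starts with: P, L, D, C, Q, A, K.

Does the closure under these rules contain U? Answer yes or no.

Round 1: r3 [C AND K AND D -> T]; r5 [A AND Q -> M]; r6 [P AND A -> B]. Adds T, M, B.
Round 2: r9 [T AND B -> W]. Adds W.
Round 3: r1 [W AND A -> S]. Adds S.
Fixed point reached. U is concluded only by r4; r4 needs V (never derived).

no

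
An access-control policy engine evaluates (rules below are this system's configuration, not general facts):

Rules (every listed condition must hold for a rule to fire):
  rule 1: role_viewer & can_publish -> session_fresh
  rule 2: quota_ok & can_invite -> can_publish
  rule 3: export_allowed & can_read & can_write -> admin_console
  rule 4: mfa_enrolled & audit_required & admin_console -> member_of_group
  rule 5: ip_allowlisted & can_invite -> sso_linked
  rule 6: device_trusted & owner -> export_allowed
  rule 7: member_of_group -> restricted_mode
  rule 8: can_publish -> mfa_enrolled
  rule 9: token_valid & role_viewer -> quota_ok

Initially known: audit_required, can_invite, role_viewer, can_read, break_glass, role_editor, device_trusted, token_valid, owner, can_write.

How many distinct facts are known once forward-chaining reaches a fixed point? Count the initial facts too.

Round 1 fires rule 6, rule 9, giving export_allowed, quota_ok.
Round 2 fires rule 2, rule 3, giving can_publish, admin_console.
Round 3 fires rule 1, rule 8, giving session_fresh, mfa_enrolled.
Round 4 fires rule 4, giving member_of_group.
Round 5 fires rule 7, giving restricted_mode.
Closure: {admin_console, audit_required, break_glass, can_invite, can_publish, can_read, can_write, device_trusted, export_allowed, member_of_group, mfa_enrolled, owner, quota_ok, restricted_mode, role_editor, role_viewer, session_fresh, token_valid} — 18 facts.

18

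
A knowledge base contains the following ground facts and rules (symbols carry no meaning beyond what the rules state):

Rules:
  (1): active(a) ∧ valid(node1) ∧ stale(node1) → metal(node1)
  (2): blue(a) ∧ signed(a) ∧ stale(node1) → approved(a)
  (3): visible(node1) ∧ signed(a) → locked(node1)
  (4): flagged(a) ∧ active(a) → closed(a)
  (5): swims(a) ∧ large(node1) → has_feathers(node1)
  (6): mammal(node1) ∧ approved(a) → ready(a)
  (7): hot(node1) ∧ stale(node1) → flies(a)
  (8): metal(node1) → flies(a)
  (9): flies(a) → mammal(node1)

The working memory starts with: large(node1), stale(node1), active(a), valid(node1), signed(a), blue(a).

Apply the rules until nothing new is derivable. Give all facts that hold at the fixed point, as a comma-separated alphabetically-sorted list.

active(a), approved(a), blue(a), flies(a), large(node1), mammal(node1), metal(node1), ready(a), signed(a), stale(node1), valid(node1)

Round 1: (1) [active(a) ∧ valid(node1) ∧ stale(node1) → metal(node1)]; (2) [blue(a) ∧ signed(a) ∧ stale(node1) → approved(a)]. New: metal(node1), approved(a).
Round 2: (8) [metal(node1) → flies(a)]. New: flies(a).
Round 3: (9) [flies(a) → mammal(node1)]. New: mammal(node1).
Round 4: (6) [mammal(node1) ∧ approved(a) → ready(a)]. New: ready(a).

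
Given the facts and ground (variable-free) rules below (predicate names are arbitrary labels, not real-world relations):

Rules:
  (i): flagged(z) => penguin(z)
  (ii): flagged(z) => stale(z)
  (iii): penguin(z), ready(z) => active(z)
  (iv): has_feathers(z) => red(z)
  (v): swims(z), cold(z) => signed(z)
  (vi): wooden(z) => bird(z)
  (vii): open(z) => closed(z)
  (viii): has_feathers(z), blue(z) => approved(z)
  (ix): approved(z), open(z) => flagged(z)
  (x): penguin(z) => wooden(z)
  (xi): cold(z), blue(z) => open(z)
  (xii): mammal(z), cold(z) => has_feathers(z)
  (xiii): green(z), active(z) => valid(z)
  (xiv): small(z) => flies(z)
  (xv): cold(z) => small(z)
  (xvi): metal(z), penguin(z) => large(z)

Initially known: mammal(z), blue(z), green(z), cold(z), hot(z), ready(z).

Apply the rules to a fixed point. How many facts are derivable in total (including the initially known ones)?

Round 1: (xi) [cold(z), blue(z) => open(z)]; (xii) [mammal(z), cold(z) => has_feathers(z)]; (xv) [cold(z) => small(z)]. New: open(z), has_feathers(z), small(z).
Round 2: (iv) [has_feathers(z) => red(z)]; (vii) [open(z) => closed(z)]; (viii) [has_feathers(z), blue(z) => approved(z)]; (xiv) [small(z) => flies(z)]. New: red(z), closed(z), approved(z), flies(z).
Round 3: (ix) [approved(z), open(z) => flagged(z)]. New: flagged(z).
Round 4: (i) [flagged(z) => penguin(z)]; (ii) [flagged(z) => stale(z)]. New: penguin(z), stale(z).
Round 5: (iii) [penguin(z), ready(z) => active(z)]; (x) [penguin(z) => wooden(z)]. New: active(z), wooden(z).
Round 6: (vi) [wooden(z) => bird(z)]; (xiii) [green(z), active(z) => valid(z)]. New: bird(z), valid(z).
Closure: {active(z), approved(z), bird(z), blue(z), closed(z), cold(z), flagged(z), flies(z), green(z), has_feathers(z), hot(z), mammal(z), open(z), penguin(z), ready(z), red(z), small(z), stale(z), valid(z), wooden(z)} — 20 facts.

20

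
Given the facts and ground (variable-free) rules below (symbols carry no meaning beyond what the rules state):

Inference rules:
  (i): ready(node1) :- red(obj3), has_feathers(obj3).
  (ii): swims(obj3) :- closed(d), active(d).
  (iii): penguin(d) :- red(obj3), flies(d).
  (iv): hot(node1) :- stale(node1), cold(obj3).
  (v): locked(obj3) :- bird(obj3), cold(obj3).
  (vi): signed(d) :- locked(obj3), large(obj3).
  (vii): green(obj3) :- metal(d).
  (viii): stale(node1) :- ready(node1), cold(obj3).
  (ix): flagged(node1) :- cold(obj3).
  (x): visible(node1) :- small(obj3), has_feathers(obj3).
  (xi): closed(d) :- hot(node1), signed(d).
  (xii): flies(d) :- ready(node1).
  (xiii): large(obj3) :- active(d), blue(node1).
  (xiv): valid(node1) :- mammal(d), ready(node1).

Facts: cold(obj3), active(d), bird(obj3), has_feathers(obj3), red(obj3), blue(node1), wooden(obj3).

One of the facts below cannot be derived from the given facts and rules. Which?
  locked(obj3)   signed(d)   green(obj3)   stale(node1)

[1] (i) [ready(node1) :- red(obj3), has_feathers(obj3).]; (v) [locked(obj3) :- bird(obj3), cold(obj3).]; (ix) [flagged(node1) :- cold(obj3).]; (xiii) [large(obj3) :- active(d), blue(node1).]. ⇒ new: ready(node1), locked(obj3), flagged(node1), large(obj3).
[2] (vi) [signed(d) :- locked(obj3), large(obj3).]; (viii) [stale(node1) :- ready(node1), cold(obj3).]; (xii) [flies(d) :- ready(node1).]. ⇒ new: signed(d), stale(node1), flies(d).
[3] (iii) [penguin(d) :- red(obj3), flies(d).]; (iv) [hot(node1) :- stale(node1), cold(obj3).]. ⇒ new: penguin(d), hot(node1).
[4] (xi) [closed(d) :- hot(node1), signed(d).]. ⇒ new: closed(d).
[5] (ii) [swims(obj3) :- closed(d), active(d).]. ⇒ new: swims(obj3).
Derived: stale(node1) (round 2), signed(d) (round 2), locked(obj3) (round 1). green(obj3) never appears in any round.

green(obj3)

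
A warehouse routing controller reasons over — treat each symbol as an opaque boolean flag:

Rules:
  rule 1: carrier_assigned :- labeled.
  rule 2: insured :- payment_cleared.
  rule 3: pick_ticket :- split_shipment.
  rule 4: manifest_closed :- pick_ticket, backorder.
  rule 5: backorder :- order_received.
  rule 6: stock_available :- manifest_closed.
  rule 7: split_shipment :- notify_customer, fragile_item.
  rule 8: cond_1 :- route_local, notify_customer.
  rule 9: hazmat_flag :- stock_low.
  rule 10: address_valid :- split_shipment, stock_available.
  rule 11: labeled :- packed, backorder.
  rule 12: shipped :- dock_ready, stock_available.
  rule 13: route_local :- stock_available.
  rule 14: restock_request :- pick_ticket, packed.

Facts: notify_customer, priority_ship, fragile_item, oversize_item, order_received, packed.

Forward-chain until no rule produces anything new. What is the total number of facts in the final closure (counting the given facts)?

17

Round 1: rule 5 [backorder :- order_received.]; rule 7 [split_shipment :- notify_customer, fragile_item.]. Adds backorder, split_shipment.
Round 2: rule 3 [pick_ticket :- split_shipment.]; rule 11 [labeled :- packed, backorder.]. Adds pick_ticket, labeled.
Round 3: rule 1 [carrier_assigned :- labeled.]; rule 4 [manifest_closed :- pick_ticket, backorder.]; rule 14 [restock_request :- pick_ticket, packed.]. Adds carrier_assigned, manifest_closed, restock_request.
Round 4: rule 6 [stock_available :- manifest_closed.]. Adds stock_available.
Round 5: rule 10 [address_valid :- split_shipment, stock_available.]; rule 13 [route_local :- stock_available.]. Adds address_valid, route_local.
Round 6: rule 8 [cond_1 :- route_local, notify_customer.]. Adds cond_1.
Closure: {address_valid, backorder, carrier_assigned, cond_1, fragile_item, labeled, manifest_closed, notify_customer, order_received, oversize_item, packed, pick_ticket, priority_ship, restock_request, route_local, split_shipment, stock_available} — 17 facts.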